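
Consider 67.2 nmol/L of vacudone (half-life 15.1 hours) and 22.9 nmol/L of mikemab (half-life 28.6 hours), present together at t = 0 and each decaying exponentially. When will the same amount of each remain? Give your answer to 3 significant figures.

Set 67.2·(1/2)^(t/15.1) = 22.9·(1/2)^(t/28.6).
Taking log₂: log₂(67.2/22.9) = t·(1/15.1 − 1/28.6).
log₂(2.9345) = 1.5531; 1/15.1 − 1/28.6 = 0.03126.
t = 1.5531 / 0.03126 ≈ 49.684 hours.

49.7 hours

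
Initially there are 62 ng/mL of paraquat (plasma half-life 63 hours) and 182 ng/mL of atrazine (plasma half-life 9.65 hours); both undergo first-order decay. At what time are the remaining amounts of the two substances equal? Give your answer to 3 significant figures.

17.7 hours

Set 62·(1/2)^(t/63) = 182·(1/2)^(t/9.65).
Taking log₂: log₂(62/182) = t·(1/63 − 1/9.65).
log₂(0.34066) = -1.5536; 1/63 − 1/9.65 = -0.087754.
t = -1.5536 / -0.087754 ≈ 17.704 hours.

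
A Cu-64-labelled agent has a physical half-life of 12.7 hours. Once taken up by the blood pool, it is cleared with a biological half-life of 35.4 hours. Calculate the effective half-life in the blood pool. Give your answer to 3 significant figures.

1/t_eff = 1/t_phys + 1/t_biol = 1/12.7 + 1/35.4 = 0.10699 per hour.
t_eff = 12.7 × 35.4 / (12.7 + 35.4) ≈ 9.3468 hours.

9.35 hours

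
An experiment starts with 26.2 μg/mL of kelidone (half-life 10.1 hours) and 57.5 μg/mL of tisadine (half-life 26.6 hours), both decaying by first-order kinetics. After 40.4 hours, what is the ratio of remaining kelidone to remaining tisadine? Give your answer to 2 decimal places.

0.08

kelidone: 26.2 × (1/2)^(40.4/10.1) = 26.2 × (1/2)^4 ≈ 1.6375 μg/mL.
tisadine: 57.5 × (1/2)^(40.4/26.6) = 57.5 × (1/2)^1.5188 ≈ 20.066 μg/mL.
Ratio ≈ 1.6375 / 20.066 ≈ 0.081605.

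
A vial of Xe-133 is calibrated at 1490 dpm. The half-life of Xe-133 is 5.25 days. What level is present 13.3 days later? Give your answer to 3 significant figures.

Number of half-lives: n = 13.3/5.25 ≈ 2.5333.
Remaining = 1490 × (1/2)^2.5333 = 1490 × 0.17274 ≈ 257.38 dpm.

257 dpm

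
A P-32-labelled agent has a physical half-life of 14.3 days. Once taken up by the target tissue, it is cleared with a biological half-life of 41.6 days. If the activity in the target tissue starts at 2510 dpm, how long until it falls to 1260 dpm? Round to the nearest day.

1/t_eff = 1/t_phys + 1/t_biol = 1/14.3 + 1/41.6 = 0.093969 per day.
t_eff = 14.3 × 41.6 / (14.3 + 41.6) ≈ 10.642 days.
n = log₂(2510/1260) ≈ 0.99426; t = 0.99426 × 10.642 ≈ 10.581 days.

11 days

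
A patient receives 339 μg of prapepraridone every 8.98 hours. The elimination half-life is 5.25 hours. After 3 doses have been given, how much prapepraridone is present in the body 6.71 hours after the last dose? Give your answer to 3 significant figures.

196 μg

The 3 doses were given 24.67, 15.69, 6.71 hours ago.
Total = 339·(1/2)^(24.67/5.25) + 339·(1/2)^(15.69/5.25) + 339·(1/2)^(6.71/5.25)
      = 13.051 + 42.712 + 139.78 ≈ 195.55 μg.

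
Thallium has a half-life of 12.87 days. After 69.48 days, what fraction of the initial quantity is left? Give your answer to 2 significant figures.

n = 69.48/12.87 ≈ 5.3986 half-lives.
Fraction remaining = (1/2)^5.3986 ≈ 0.023706.

0.024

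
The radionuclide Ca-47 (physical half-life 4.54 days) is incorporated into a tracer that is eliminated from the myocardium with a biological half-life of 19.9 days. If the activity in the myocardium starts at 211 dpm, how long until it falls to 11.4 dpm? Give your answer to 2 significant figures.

1/t_eff = 1/t_phys + 1/t_biol = 1/4.54 + 1/19.9 = 0.27052 per day.
t_eff = 4.54 × 19.9 / (4.54 + 19.9) ≈ 3.6966 days.
n = log₂(211/11.4) ≈ 4.2101; t = 4.2101 × 3.6966 ≈ 15.563 days.

16 days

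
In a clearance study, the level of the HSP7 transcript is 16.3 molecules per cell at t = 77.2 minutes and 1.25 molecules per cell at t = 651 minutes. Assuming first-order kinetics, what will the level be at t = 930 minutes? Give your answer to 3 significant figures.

0.359 molecules per cell

Over Δt = 651 − 77.2 = 573.8 minutes, the level fell by a factor of 16.3/1.25 ≈ 13.04.
n = log₂(13.04) ≈ 3.7049 half-lives, so t½ = 573.8/3.7049 ≈ 154.88 minutes.
From t = 651 to t = 930: 1.25 × (1/2)^((930−651)/154.88) ≈ 0.35861 molecules per cell.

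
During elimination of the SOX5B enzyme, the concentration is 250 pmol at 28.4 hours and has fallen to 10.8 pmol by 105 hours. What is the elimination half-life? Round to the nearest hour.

17 hours

Over Δt = 105 − 28.4 = 76.6 hours, the level fell by a factor of 250/10.8 ≈ 23.148.
n = log₂(23.148) ≈ 4.5328 half-lives, so t½ = 76.6/4.5328 ≈ 16.899 hours.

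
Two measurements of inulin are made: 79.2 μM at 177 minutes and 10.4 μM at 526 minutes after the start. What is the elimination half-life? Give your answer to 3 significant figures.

119 minutes

Over Δt = 526 − 177 = 349 minutes, the level fell by a factor of 79.2/10.4 ≈ 7.6154.
n = log₂(7.6154) ≈ 2.9289 half-lives, so t½ = 349/2.9289 ≈ 119.16 minutes.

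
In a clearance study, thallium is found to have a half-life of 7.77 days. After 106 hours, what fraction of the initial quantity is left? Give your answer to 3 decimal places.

106 hours = 4.41667 days.
n = 4.41667/7.77 ≈ 0.56843 half-lives.
Fraction remaining = (1/2)^0.56843 ≈ 0.67435.

0.674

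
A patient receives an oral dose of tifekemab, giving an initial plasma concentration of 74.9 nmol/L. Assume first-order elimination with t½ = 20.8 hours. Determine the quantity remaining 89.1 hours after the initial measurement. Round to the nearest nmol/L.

Number of half-lives: n = 89.1/20.8 ≈ 4.2837.
Remaining = 74.9 × (1/2)^4.2837 = 74.9 × 0.051344 ≈ 3.8457 nmol/L.

4 nmol/L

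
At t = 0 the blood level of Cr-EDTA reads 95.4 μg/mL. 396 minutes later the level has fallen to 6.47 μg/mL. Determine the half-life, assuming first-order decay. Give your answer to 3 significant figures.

A/A₀ = 6.47/95.4 ≈ 0.06782.
n = log₂(14.745) ≈ 3.8822 half-lives elapsed in 396 minutes.
t½ = 396/3.8822 ≈ 102.01 minutes.

102 minutes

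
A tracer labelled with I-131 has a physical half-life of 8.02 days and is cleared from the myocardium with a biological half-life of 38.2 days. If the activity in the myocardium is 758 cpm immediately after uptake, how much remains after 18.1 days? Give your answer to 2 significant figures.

1/t_eff = 1/t_phys + 1/t_biol = 1/8.02 + 1/38.2 = 0.15087 per day.
t_eff = 8.02 × 38.2 / (8.02 + 38.2) ≈ 6.6284 days.
Remaining = 758 × (1/2)^(18.1/6.6284) = 758 × (1/2)^2.7307 ≈ 114.2 cpm.

110 cpm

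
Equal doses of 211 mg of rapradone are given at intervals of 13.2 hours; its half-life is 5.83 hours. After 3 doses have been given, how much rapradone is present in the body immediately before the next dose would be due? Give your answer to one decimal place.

55.0 mg

The 3 doses were given 39.6, 26.4, 13.2 hours ago.
Total = 211·(1/2)^(39.6/5.83) + 211·(1/2)^(26.4/5.83) + 211·(1/2)^(13.2/5.83)
      = 1.9035 + 9.1438 + 43.924 ≈ 54.972 mg.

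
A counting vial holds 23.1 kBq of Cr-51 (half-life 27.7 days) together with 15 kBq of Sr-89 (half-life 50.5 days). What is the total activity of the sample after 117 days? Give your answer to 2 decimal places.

Cr-51: 23.1 × (1/2)^(117/27.7) = 23.1 × (1/2)^4.2238 ≈ 1.2363 kBq.
Sr-89: 15 × (1/2)^(117/50.5) = 15 × (1/2)^2.3168 ≈ 3.0106 kBq.
Total = 1.2363 + 3.0106 ≈ 4.2469 kBq.

4.25 kBq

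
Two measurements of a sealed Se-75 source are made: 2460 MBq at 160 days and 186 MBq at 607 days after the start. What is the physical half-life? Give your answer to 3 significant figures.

120 days

Over Δt = 607 − 160 = 447 days, the level fell by a factor of 2460/186 ≈ 13.226.
n = log₂(13.226) ≈ 3.7253 half-lives, so t½ = 447/3.7253 ≈ 119.99 days.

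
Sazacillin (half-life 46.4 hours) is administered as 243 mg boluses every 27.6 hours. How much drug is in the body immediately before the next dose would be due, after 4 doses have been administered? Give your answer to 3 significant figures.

The 4 doses were given 110.4, 82.8, 55.2, 27.6 hours ago.
Total = 243·(1/2)^(110.4/46.4) + 243·(1/2)^(82.8/46.4) + 243·(1/2)^(55.2/46.4) + 243·(1/2)^(27.6/46.4)
      = 46.705 + 70.538 + 106.53 + 160.9 ≈ 384.67 mg.

385 mg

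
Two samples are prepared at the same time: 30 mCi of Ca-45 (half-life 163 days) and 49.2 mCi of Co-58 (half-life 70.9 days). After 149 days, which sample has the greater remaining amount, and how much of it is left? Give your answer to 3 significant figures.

Ca-45: 30 × (1/2)^0.91411 ≈ 15.92 mCi.
Co-58: 49.2 × (1/2)^2.1016 ≈ 11.464 mCi.
Ca-45 has more remaining, at ≈ 15.92 mCi.

Ca-45, 15.9 mCi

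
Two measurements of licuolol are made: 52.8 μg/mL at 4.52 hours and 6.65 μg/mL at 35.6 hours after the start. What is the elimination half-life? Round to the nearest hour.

10 hours

Over Δt = 35.6 − 4.52 = 31.08 hours, the level fell by a factor of 52.8/6.65 ≈ 7.9398.
n = log₂(7.9398) ≈ 2.9891 half-lives, so t½ = 31.08/2.9891 ≈ 10.398 hours.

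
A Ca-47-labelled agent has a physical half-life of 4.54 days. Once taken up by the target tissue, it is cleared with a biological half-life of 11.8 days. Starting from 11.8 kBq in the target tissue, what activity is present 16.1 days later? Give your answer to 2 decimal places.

1/t_eff = 1/t_phys + 1/t_biol = 1/4.54 + 1/11.8 = 0.30501 per day.
t_eff = 4.54 × 11.8 / (4.54 + 11.8) ≈ 3.2786 days.
Remaining = 11.8 × (1/2)^(16.1/3.2786) = 11.8 × (1/2)^4.9107 ≈ 0.39231 kBq.

0.39 kBq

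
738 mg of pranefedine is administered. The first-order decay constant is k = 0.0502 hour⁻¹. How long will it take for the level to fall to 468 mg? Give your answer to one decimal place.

9.1 hours

t½ = ln 2 / k = 0.69315 / 0.0502 ≈ 13.808 hours.
Fraction remaining = 468/738 ≈ 0.63415.
n = log₂(738/468) = ln(1.5769)/ln 2 ≈ 0.65711 half-lives.
t = n × t½ = 0.65711 × 13.808 ≈ 9.0732 hours.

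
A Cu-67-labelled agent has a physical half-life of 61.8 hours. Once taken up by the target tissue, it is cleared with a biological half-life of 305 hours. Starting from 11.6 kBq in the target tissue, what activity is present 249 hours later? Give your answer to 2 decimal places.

1/t_eff = 1/t_phys + 1/t_biol = 1/61.8 + 1/305 = 0.01946 per hour.
t_eff = 61.8 × 305 / (61.8 + 305) ≈ 51.388 hours.
Remaining = 11.6 × (1/2)^(249/51.388) = 11.6 × (1/2)^4.8455 ≈ 0.40347 kBq.

0.40 kBq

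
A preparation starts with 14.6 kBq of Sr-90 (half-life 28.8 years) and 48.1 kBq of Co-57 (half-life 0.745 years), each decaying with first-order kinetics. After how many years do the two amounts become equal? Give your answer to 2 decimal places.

1.32 years

Set 14.6·(1/2)^(t/28.8) = 48.1·(1/2)^(t/0.745).
Taking log₂: log₂(14.6/48.1) = t·(1/28.8 − 1/0.745).
log₂(0.30353) = -1.7201; 1/28.8 − 1/0.745 = -1.3076.
t = -1.7201 / -1.3076 ≈ 1.3155 years.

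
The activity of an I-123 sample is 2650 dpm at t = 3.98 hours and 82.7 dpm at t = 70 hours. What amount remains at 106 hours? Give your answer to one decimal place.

Over Δt = 70 − 3.98 = 66.02 hours, the level fell by a factor of 2650/82.7 ≈ 32.044.
n = log₂(32.044) ≈ 5.002 half-lives, so t½ = 66.02/5.002 ≈ 13.199 hours.
From t = 70 to t = 106: 82.7 × (1/2)^((106−70)/13.199) ≈ 12.487 dpm.

12.5 dpm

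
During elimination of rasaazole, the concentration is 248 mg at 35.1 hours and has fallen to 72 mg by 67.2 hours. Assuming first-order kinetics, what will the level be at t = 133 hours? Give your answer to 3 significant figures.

5.71 mg

Over Δt = 67.2 − 35.1 = 32.1 hours, the level fell by a factor of 248/72 ≈ 3.4444.
n = log₂(3.4444) ≈ 1.7843 half-lives, so t½ = 32.1/1.7843 ≈ 17.991 hours.
From t = 67.2 to t = 133: 72 × (1/2)^((133−67.2)/17.991) ≈ 5.7059 mg.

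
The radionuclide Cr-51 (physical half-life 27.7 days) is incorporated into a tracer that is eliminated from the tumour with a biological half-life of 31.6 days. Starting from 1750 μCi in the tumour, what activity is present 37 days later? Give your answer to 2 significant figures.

1/t_eff = 1/t_phys + 1/t_biol = 1/27.7 + 1/31.6 = 0.067747 per day.
t_eff = 27.7 × 31.6 / (27.7 + 31.6) ≈ 14.761 days.
Remaining = 1750 × (1/2)^(37/14.761) = 1750 × (1/2)^2.5066 ≈ 307.94 μCi.

310 μCi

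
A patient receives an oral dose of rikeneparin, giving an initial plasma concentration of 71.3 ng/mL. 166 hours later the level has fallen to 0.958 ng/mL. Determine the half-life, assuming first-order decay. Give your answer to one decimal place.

A/A₀ = 0.958/71.3 ≈ 0.013436.
n = log₂(74.426) ≈ 6.2177 half-lives elapsed in 166 hours.
t½ = 166/6.2177 ≈ 26.698 hours.

26.7 hours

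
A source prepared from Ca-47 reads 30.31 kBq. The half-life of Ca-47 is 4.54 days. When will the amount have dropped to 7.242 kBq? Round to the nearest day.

9 days

Fraction remaining = 7.242/30.31 ≈ 0.23893.
n = log₂(30.31/7.242) = ln(4.1853)/ln 2 ≈ 2.0653 half-lives.
t = n × t½ = 2.0653 × 4.54 ≈ 9.3766 days.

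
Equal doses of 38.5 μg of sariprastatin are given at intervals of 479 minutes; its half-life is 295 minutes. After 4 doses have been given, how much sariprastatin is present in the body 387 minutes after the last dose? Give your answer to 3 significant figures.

22.7 μg

The 4 doses were given 1824, 1345, 866, 387 minutes ago.
Total = 38.5·(1/2)^(1824/295) + 38.5·(1/2)^(1345/295) + 38.5·(1/2)^(866/295) + 38.5·(1/2)^(387/295)
      = 0.52988 + 1.6329 + 5.0322 + 15.508 ≈ 22.703 μg.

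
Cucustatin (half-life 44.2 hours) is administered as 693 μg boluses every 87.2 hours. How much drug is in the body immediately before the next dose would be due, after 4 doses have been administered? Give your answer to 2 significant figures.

The 4 doses were given 348.8, 261.6, 174.4, 87.2 hours ago.
Total = 693·(1/2)^(348.8/44.2) + 693·(1/2)^(261.6/44.2) + 693·(1/2)^(174.4/44.2) + 693·(1/2)^(87.2/44.2)
      = 2.9187 + 11.457 + 44.974 + 176.54 ≈ 235.89 μg.

240 μg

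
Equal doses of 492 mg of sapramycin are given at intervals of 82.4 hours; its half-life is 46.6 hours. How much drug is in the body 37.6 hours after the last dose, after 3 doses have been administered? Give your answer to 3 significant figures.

The 3 doses were given 202.4, 120, 37.6 hours ago.
Total = 492·(1/2)^(202.4/46.6) + 492·(1/2)^(120/46.6) + 492·(1/2)^(37.6/46.6)
      = 24.237 + 82.562 + 281.24 ≈ 388.04 mg.

388 mg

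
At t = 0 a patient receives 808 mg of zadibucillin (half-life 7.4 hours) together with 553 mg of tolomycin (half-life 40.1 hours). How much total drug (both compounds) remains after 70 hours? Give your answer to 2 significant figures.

zadibucillin: 808 × (1/2)^(70/7.4) = 808 × (1/2)^9.4595 ≈ 1.1477 mg.
tolomycin: 553 × (1/2)^(70/40.1) = 553 × (1/2)^1.7456 ≈ 164.91 mg.
Total = 1.1477 + 164.91 ≈ 166.05 mg.

170 mg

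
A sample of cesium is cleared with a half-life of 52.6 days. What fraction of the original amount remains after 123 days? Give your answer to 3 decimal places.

0.198

n = 123/52.6 ≈ 2.3384 half-lives.
Fraction remaining = (1/2)^2.3384 ≈ 0.19773.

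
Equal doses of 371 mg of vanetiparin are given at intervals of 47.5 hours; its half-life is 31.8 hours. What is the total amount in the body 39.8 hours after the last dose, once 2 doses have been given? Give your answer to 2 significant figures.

210 mg

The 2 doses were given 87.3, 39.8 hours ago.
Total = 371·(1/2)^(87.3/31.8) + 371·(1/2)^(39.8/31.8)
      = 55.33 + 155.82 ≈ 211.15 mg.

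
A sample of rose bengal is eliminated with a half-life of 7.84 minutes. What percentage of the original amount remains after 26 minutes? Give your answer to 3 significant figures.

10.0%

n = 26/7.84 ≈ 3.3163 half-lives.
Fraction remaining = (1/2)^3.3163 ≈ 0.10039, i.e. 10.039%.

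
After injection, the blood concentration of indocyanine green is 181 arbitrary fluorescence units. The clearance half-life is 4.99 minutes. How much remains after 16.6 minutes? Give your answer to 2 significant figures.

18 arbitrary fluorescence units

Number of half-lives: n = 16.6/4.99 ≈ 3.3267.
Remaining = 181 × (1/2)^3.3267 = 181 × 0.099673 ≈ 18.041 arbitrary fluorescence units.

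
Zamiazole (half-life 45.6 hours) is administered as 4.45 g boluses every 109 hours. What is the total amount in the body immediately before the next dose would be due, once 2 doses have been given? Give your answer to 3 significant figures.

The 2 doses were given 218, 109 hours ago.
Total = 4.45·(1/2)^(218/45.6) + 4.45·(1/2)^(109/45.6)
      = 0.16189 + 0.84878 ≈ 1.0107 g.

1.01 g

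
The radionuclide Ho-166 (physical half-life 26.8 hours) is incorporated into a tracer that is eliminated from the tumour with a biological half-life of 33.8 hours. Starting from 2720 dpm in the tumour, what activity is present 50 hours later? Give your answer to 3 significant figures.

1/t_eff = 1/t_phys + 1/t_biol = 1/26.8 + 1/33.8 = 0.066899 per hour.
t_eff = 26.8 × 33.8 / (26.8 + 33.8) ≈ 14.948 hours.
Remaining = 2720 × (1/2)^(50/14.948) = 2720 × (1/2)^3.345 ≈ 267.69 dpm.

268 dpm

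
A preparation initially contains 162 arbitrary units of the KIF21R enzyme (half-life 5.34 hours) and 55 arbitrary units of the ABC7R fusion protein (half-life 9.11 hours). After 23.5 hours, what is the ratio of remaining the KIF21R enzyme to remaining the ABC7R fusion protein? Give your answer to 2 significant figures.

0.83

KIF21R enzyme: 162 × (1/2)^(23.5/5.34) = 162 × (1/2)^4.4007 ≈ 7.6693 arbitrary units.
ABC7R fusion protein: 55 × (1/2)^(23.5/9.11) = 55 × (1/2)^2.5796 ≈ 9.2009 arbitrary units.
Ratio ≈ 7.6693 / 9.2009 ≈ 0.83354.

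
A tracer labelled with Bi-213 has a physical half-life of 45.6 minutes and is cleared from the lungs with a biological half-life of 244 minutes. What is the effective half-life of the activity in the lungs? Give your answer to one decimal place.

1/t_eff = 1/t_phys + 1/t_biol = 1/45.6 + 1/244 = 0.026028 per minute.
t_eff = 45.6 × 244 / (45.6 + 244) ≈ 38.42 minutes.

38.4 minutes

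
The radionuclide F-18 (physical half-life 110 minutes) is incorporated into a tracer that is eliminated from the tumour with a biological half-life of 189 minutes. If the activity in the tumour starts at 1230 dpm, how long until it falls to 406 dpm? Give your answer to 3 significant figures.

1/t_eff = 1/t_phys + 1/t_biol = 1/110 + 1/189 = 0.014382 per minute.
t_eff = 110 × 189 / (110 + 189) ≈ 69.532 minutes.
n = log₂(1230/406) ≈ 1.5991; t = 1.5991 × 69.532 ≈ 111.19 minutes.

111 minutes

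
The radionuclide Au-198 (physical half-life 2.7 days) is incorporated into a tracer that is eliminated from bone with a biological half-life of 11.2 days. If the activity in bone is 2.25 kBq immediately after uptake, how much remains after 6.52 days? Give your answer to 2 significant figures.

0.28 kBq

1/t_eff = 1/t_phys + 1/t_biol = 1/2.7 + 1/11.2 = 0.45966 per day.
t_eff = 2.7 × 11.2 / (2.7 + 11.2) ≈ 2.1755 days.
Remaining = 2.25 × (1/2)^(6.52/2.1755) = 2.25 × (1/2)^2.997 ≈ 0.28184 kBq.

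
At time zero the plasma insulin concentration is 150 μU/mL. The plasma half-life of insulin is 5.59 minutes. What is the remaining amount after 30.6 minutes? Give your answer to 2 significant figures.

Number of half-lives: n = 30.6/5.59 ≈ 5.4741.
Remaining = 150 × (1/2)^5.4741 = 150 × 0.022498 ≈ 3.3747 μU/mL.

3.4 μU/mL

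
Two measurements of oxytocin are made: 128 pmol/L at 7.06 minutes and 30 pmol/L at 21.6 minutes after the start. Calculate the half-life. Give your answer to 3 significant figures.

Over Δt = 21.6 − 7.06 = 14.54 minutes, the level fell by a factor of 128/30 ≈ 4.2667.
n = log₂(4.2667) ≈ 2.0931 half-lives, so t½ = 14.54/2.0931 ≈ 6.9466 minutes.

6.95 minutes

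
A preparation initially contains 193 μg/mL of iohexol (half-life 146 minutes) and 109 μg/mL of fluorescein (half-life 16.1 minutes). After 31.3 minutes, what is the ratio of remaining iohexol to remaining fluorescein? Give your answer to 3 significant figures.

5.87

iohexol: 193 × (1/2)^(31.3/146) = 193 × (1/2)^0.21438 ≈ 166.35 μg/mL.
fluorescein: 109 × (1/2)^(31.3/16.1) = 109 × (1/2)^1.9441 ≈ 28.327 μg/mL.
Ratio ≈ 166.35 / 28.327 ≈ 5.8726.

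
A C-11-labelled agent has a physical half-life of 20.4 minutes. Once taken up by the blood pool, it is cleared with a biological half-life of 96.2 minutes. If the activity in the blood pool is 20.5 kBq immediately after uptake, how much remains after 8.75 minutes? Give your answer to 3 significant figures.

1/t_eff = 1/t_phys + 1/t_biol = 1/20.4 + 1/96.2 = 0.059415 per minute.
t_eff = 20.4 × 96.2 / (20.4 + 96.2) ≈ 16.831 minutes.
Remaining = 20.5 × (1/2)^(8.75/16.831) = 20.5 × (1/2)^0.51988 ≈ 14.297 kBq.

14.3 kBq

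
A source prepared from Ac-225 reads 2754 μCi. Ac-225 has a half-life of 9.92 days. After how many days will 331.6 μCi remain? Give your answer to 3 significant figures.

30.3 days

Fraction remaining = 331.6/2754 ≈ 0.12041.
n = log₂(2754/331.6) = ln(8.3052)/ln 2 ≈ 3.054 half-lives.
t = n × t½ = 3.054 × 9.92 ≈ 30.296 days.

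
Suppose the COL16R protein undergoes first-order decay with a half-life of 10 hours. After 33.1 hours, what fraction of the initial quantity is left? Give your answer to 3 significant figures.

n = 33.1/10 ≈ 3.31 half-lives.
Fraction remaining = (1/2)^3.31 ≈ 0.10083.

0.101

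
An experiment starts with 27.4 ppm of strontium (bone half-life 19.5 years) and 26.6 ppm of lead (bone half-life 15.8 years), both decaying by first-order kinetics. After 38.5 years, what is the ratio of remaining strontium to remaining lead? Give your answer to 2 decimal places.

1.42

strontium: 27.4 × (1/2)^(38.5/19.5) = 27.4 × (1/2)^1.9744 ≈ 6.9728 ppm.
lead: 26.6 × (1/2)^(38.5/15.8) = 26.6 × (1/2)^2.4367 ≈ 4.9131 ppm.
Ratio ≈ 6.9728 / 4.9131 ≈ 1.4192.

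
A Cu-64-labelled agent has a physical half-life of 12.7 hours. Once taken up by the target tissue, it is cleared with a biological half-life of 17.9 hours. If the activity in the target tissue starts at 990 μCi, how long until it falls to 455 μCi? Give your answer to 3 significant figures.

8.33 hours

1/t_eff = 1/t_phys + 1/t_biol = 1/12.7 + 1/17.9 = 0.13461 per hour.
t_eff = 12.7 × 17.9 / (12.7 + 17.9) ≈ 7.4291 hours.
n = log₂(990/455) ≈ 1.1216; t = 1.1216 × 7.4291 ≈ 8.3322 hours.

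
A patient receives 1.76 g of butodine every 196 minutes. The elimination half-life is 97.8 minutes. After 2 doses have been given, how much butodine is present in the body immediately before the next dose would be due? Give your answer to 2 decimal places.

The 2 doses were given 392, 196 minutes ago.
Total = 1.76·(1/2)^(392/97.8) + 1.76·(1/2)^(196/97.8)
      = 0.10938 + 0.43875 ≈ 0.54813 g.

0.55 g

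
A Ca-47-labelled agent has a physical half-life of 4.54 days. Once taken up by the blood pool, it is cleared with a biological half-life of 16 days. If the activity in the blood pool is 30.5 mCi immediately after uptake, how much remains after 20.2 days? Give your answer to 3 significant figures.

0.582 mCi

1/t_eff = 1/t_phys + 1/t_biol = 1/4.54 + 1/16 = 0.28276 per day.
t_eff = 4.54 × 16 / (4.54 + 16) ≈ 3.5365 days.
Remaining = 30.5 × (1/2)^(20.2/3.5365) = 30.5 × (1/2)^5.7118 ≈ 0.58192 mCi.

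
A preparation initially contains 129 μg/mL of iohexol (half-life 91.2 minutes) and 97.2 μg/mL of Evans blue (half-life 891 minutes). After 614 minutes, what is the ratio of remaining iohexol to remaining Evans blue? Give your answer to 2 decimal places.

iohexol: 129 × (1/2)^(614/91.2) = 129 × (1/2)^6.7325 ≈ 1.2132 μg/mL.
Evans blue: 97.2 × (1/2)^(614/891) = 97.2 × (1/2)^0.68911 ≈ 60.287 μg/mL.
Ratio ≈ 1.2132 / 60.287 ≈ 0.020123.

0.02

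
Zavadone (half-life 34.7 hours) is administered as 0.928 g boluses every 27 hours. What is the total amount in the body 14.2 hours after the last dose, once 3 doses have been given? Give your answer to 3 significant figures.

1.34 g

The 3 doses were given 68.2, 41.2, 14.2 hours ago.
Total = 0.928·(1/2)^(68.2/34.7) + 0.928·(1/2)^(41.2/34.7) + 0.928·(1/2)^(14.2/34.7)
      = 0.23763 + 0.4075 + 0.69881 ≈ 1.3439 g.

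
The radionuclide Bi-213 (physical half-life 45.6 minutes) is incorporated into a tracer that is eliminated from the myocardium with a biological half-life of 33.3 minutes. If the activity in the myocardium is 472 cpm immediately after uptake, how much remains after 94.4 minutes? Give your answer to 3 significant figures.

15.8 cpm

1/t_eff = 1/t_phys + 1/t_biol = 1/45.6 + 1/33.3 = 0.05196 per minute.
t_eff = 45.6 × 33.3 / (45.6 + 33.3) ≈ 19.246 minutes.
Remaining = 472 × (1/2)^(94.4/19.246) = 472 × (1/2)^4.905 ≈ 15.754 cpm.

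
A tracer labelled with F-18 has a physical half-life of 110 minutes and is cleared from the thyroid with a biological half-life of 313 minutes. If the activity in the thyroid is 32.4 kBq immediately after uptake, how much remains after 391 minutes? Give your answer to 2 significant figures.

1.2 kBq

1/t_eff = 1/t_phys + 1/t_biol = 1/110 + 1/313 = 0.012286 per minute.
t_eff = 110 × 313 / (110 + 313) ≈ 81.395 minutes.
Remaining = 32.4 × (1/2)^(391/81.395) = 32.4 × (1/2)^4.8037 ≈ 1.16 kBq.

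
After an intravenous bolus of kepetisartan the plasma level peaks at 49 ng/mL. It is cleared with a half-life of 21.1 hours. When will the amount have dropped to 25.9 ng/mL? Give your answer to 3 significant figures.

Fraction remaining = 25.9/49 ≈ 0.52857.
n = log₂(49/25.9) = ln(1.8919)/ln 2 ≈ 0.91983 half-lives.
t = n × t½ = 0.91983 × 21.1 ≈ 19.408 hours.

19.4 hours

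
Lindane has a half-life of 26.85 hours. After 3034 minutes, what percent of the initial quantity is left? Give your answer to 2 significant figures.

27%

3034 minutes = 50.5667 hours.
n = 50.5667/26.85 ≈ 1.8833 half-lives.
Fraction remaining = (1/2)^1.8833 ≈ 0.27106, i.e. 27.106%.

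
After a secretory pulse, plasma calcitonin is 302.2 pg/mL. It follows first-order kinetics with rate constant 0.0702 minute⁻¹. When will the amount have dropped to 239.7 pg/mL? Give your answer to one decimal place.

t½ = ln 2 / k = 0.69315 / 0.0702 ≈ 9.8739 minutes.
Fraction remaining = 239.7/302.2 ≈ 0.79318.
n = log₂(302.2/239.7) = ln(1.2607)/ln 2 ≈ 0.33427 half-lives.
t = n × t½ = 0.33427 × 9.8739 ≈ 3.3006 minutes.

3.3 minutes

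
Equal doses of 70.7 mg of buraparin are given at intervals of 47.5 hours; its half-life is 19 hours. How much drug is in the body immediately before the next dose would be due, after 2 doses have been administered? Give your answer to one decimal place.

14.7 mg

The 2 doses were given 95, 47.5 hours ago.
Total = 70.7·(1/2)^(95/19) + 70.7·(1/2)^(47.5/19)
      = 2.2094 + 12.498 ≈ 14.707 mg.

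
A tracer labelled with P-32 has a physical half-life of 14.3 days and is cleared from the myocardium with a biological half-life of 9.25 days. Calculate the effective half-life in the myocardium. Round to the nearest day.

6 days

1/t_eff = 1/t_phys + 1/t_biol = 1/14.3 + 1/9.25 = 0.17804 per day.
t_eff = 14.3 × 9.25 / (14.3 + 9.25) ≈ 5.6168 days.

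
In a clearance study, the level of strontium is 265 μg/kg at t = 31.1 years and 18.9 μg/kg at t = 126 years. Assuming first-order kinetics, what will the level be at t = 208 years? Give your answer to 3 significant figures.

1.93 μg/kg

Over Δt = 126 − 31.1 = 94.9 years, the level fell by a factor of 265/18.9 ≈ 14.021.
n = log₂(14.021) ≈ 3.8095 half-lives, so t½ = 94.9/3.8095 ≈ 24.911 years.
From t = 126 to t = 208: 18.9 × (1/2)^((208−126)/24.911) ≈ 1.93 μg/kg.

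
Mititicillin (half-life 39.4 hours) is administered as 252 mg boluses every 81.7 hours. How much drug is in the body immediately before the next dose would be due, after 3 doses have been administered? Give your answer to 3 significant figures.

77.5 mg

The 3 doses were given 245.1, 163.4, 81.7 hours ago.
Total = 252·(1/2)^(245.1/39.4) + 252·(1/2)^(163.4/39.4) + 252·(1/2)^(81.7/39.4)
      = 3.3787 + 14.222 + 59.866 ≈ 77.467 mg.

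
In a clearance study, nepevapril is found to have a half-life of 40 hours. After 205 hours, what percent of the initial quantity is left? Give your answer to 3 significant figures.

2.87%

n = 205/40 ≈ 5.125 half-lives.
Fraction remaining = (1/2)^5.125 ≈ 0.028656, i.e. 2.8656%.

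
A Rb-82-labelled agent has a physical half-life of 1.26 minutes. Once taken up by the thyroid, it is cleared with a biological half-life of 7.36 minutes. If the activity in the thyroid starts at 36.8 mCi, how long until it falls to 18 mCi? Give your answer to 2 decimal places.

1/t_eff = 1/t_phys + 1/t_biol = 1/1.26 + 1/7.36 = 0.92952 per minute.
t_eff = 1.26 × 7.36 / (1.26 + 7.36) ≈ 1.0758 minutes.
n = log₂(36.8/18) ≈ 1.0317; t = 1.0317 × 1.0758 ≈ 1.1099 minutes.

1.11 minutes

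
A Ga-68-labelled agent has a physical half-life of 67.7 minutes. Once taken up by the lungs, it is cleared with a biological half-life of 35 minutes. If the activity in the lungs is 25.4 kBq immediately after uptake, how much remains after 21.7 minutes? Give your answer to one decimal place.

1/t_eff = 1/t_phys + 1/t_biol = 1/67.7 + 1/35 = 0.043342 per minute.
t_eff = 67.7 × 35 / (67.7 + 35) ≈ 23.072 minutes.
Remaining = 25.4 × (1/2)^(21.7/23.072) = 25.4 × (1/2)^0.94053 ≈ 13.234 kBq.

13.2 kBq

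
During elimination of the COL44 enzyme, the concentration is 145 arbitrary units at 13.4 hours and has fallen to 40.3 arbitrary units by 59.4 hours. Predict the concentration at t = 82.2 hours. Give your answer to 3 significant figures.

21.4 arbitrary units

Over Δt = 59.4 − 13.4 = 46 hours, the level fell by a factor of 145/40.3 ≈ 3.598.
n = log₂(3.598) ≈ 1.8472 half-lives, so t½ = 46/1.8472 ≈ 24.903 hours.
From t = 59.4 to t = 82.2: 40.3 × (1/2)^((82.2−59.4)/24.903) ≈ 21.364 arbitrary units.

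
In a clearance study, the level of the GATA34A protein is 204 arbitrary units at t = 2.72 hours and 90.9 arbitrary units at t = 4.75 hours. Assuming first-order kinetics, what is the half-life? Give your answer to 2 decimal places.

1.74 hours

Over Δt = 4.75 − 2.72 = 2.03 hours, the level fell by a factor of 204/90.9 ≈ 2.2442.
n = log₂(2.2442) ≈ 1.1662 half-lives, so t½ = 2.03/1.1662 ≈ 1.7407 hours.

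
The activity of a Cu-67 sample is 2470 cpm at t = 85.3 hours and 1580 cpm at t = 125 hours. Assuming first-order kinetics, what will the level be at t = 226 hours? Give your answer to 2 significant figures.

510 cpm

Over Δt = 125 − 85.3 = 39.7 hours, the level fell by a factor of 2470/1580 ≈ 1.5633.
n = log₂(1.5633) ≈ 0.64459 half-lives, so t½ = 39.7/0.64459 ≈ 61.59 hours.
From t = 125 to t = 226: 1580 × (1/2)^((226−125)/61.59) ≈ 507 cpm.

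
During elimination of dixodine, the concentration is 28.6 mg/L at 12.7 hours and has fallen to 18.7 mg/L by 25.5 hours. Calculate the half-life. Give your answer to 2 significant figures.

Over Δt = 25.5 − 12.7 = 12.8 hours, the level fell by a factor of 28.6/18.7 ≈ 1.5294.
n = log₂(1.5294) ≈ 0.61298 half-lives, so t½ = 12.8/0.61298 ≈ 20.882 hours.

21 hours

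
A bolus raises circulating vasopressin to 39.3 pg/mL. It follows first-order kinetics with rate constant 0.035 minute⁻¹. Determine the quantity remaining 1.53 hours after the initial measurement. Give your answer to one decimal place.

t½ = ln 2 / λ = 0.69315 / 0.035 ≈ 19.804 minutes.
Convert the elapsed time: 1.53 hours = 91.8 minutes.
Number of half-lives: n = 91.8/19.804 ≈ 4.6354.
Remaining = 39.3 × (1/2)^4.6354 = 39.3 × 0.040236 ≈ 1.5813 pg/mL.

1.6 pg/mL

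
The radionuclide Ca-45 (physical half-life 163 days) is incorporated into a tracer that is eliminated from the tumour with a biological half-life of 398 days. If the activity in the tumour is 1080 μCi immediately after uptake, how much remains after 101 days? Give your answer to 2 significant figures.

590 μCi

1/t_eff = 1/t_phys + 1/t_biol = 1/163 + 1/398 = 0.0086475 per day.
t_eff = 163 × 398 / (163 + 398) ≈ 115.64 days.
Remaining = 1080 × (1/2)^(101/115.64) = 1080 × (1/2)^0.8734 ≈ 589.53 μCi.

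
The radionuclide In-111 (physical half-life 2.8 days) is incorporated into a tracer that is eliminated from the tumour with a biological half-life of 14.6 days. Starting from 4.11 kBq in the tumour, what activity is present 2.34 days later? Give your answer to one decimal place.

1/t_eff = 1/t_phys + 1/t_biol = 1/2.8 + 1/14.6 = 0.42564 per day.
t_eff = 2.8 × 14.6 / (2.8 + 14.6) ≈ 2.3494 days.
Remaining = 4.11 × (1/2)^(2.34/2.3494) = 4.11 × (1/2)^0.99599 ≈ 2.0607 kBq.

2.1 kBq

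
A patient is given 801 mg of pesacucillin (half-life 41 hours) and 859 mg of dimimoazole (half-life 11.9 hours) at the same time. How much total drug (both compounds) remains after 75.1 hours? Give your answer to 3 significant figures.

236 mg

pesacucillin: 801 × (1/2)^(75.1/41) = 801 × (1/2)^1.8317 ≈ 225.03 mg.
dimimoazole: 859 × (1/2)^(75.1/11.9) = 859 × (1/2)^6.3109 ≈ 10.82 mg.
Total = 225.03 + 10.82 ≈ 235.85 mg.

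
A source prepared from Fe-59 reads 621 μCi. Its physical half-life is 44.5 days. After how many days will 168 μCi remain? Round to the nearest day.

84 days

Fraction remaining = 168/621 ≈ 0.27053.
n = log₂(621/168) = ln(3.6964)/ln 2 ≈ 1.8861 half-lives.
t = n × t½ = 1.8861 × 44.5 ≈ 83.933 days.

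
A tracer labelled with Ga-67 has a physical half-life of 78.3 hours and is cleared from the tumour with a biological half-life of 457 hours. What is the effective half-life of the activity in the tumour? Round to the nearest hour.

67 hours

1/t_eff = 1/t_phys + 1/t_biol = 1/78.3 + 1/457 = 0.01496 per hour.
t_eff = 78.3 × 457 / (78.3 + 457) ≈ 66.847 hours.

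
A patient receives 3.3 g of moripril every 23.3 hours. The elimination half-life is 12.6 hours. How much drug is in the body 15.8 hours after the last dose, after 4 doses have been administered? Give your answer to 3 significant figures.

The 4 doses were given 85.7, 62.4, 39.1, 15.8 hours ago.
Total = 3.3·(1/2)^(85.7/12.6) + 3.3·(1/2)^(62.4/12.6) + 3.3·(1/2)^(39.1/12.6) + 3.3·(1/2)^(15.8/12.6)
      = 0.029582 + 0.10659 + 0.38403 + 1.3837 ≈ 1.9039 g.

1.90 g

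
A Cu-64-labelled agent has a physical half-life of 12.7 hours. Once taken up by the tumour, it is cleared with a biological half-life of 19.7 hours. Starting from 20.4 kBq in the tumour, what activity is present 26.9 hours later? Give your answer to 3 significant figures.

1.82 kBq

1/t_eff = 1/t_phys + 1/t_biol = 1/12.7 + 1/19.7 = 0.1295 per hour.
t_eff = 12.7 × 19.7 / (12.7 + 19.7) ≈ 7.7219 hours.
Remaining = 20.4 × (1/2)^(26.9/7.7219) = 20.4 × (1/2)^3.4836 ≈ 1.8237 kBq.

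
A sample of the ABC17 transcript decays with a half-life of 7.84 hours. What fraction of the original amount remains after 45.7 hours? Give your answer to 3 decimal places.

0.018

n = 45.7/7.84 ≈ 5.8291 half-lives.
Fraction remaining = (1/2)^5.8291 ≈ 0.01759.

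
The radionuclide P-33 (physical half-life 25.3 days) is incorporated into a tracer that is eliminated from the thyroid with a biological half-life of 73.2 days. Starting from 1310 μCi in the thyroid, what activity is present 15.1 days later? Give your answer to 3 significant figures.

1/t_eff = 1/t_phys + 1/t_biol = 1/25.3 + 1/73.2 = 0.053187 per day.
t_eff = 25.3 × 73.2 / (25.3 + 73.2) ≈ 18.802 days.
Remaining = 1310 × (1/2)^(15.1/18.802) = 1310 × (1/2)^0.80312 ≈ 750.77 μCi.

751 μCi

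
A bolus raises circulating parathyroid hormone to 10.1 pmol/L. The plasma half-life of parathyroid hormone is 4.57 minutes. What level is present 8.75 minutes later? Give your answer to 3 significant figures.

Number of half-lives: n = 8.75/4.57 ≈ 1.9147.
Remaining = 10.1 × (1/2)^1.9147 = 10.1 × 0.26523 ≈ 2.6789 pmol/L.

2.68 pmol/L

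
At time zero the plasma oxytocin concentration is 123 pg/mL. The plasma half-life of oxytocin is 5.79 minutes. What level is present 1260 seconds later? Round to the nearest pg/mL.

10 pg/mL

Convert the elapsed time: 1260 seconds = 21 minutes.
Number of half-lives: n = 21/5.79 ≈ 3.6269.
Remaining = 123 × (1/2)^3.6269 = 123 × 0.080943 ≈ 9.956 pg/mL.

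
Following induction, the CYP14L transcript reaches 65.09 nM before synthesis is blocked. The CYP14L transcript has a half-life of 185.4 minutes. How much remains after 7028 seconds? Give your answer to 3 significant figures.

Convert the elapsed time: 7028 seconds = 117.133 minutes.
Number of half-lives: n = 117.133/185.4 ≈ 0.63179.
Remaining = 65.09 × (1/2)^0.63179 = 65.09 × 0.64538 ≈ 42.008 nM.

42.0 nM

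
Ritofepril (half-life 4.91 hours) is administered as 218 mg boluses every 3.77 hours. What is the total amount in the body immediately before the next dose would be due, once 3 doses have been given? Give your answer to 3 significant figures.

The 3 doses were given 11.31, 7.54, 3.77 hours ago.
Total = 218·(1/2)^(11.31/4.91) + 218·(1/2)^(7.54/4.91) + 218·(1/2)^(3.77/4.91)
      = 44.162 + 75.194 + 128.03 ≈ 247.39 mg.

247 mg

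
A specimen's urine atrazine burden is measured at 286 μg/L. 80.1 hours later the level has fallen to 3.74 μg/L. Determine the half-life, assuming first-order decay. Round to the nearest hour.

13 hours

A/A₀ = 3.74/286 ≈ 0.013077.
n = log₂(76.471) ≈ 6.2568 half-lives elapsed in 80.1 hours.
t½ = 80.1/6.2568 ≈ 12.802 hours.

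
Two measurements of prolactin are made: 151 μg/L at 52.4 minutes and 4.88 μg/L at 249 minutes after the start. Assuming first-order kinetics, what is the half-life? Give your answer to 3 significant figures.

Over Δt = 249 − 52.4 = 196.6 minutes, the level fell by a factor of 151/4.88 ≈ 30.943.
n = log₂(30.943) ≈ 4.9515 half-lives, so t½ = 196.6/4.9515 ≈ 39.705 minutes.

39.7 minutes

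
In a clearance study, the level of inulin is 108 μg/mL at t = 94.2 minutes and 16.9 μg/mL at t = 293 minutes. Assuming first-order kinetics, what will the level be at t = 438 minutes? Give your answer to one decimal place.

4.4 μg/mL

Over Δt = 293 − 94.2 = 198.8 minutes, the level fell by a factor of 108/16.9 ≈ 6.3905.
n = log₂(6.3905) ≈ 2.6759 half-lives, so t½ = 198.8/2.6759 ≈ 74.292 minutes.
From t = 293 to t = 438: 16.9 × (1/2)^((438−293)/74.292) ≈ 4.3686 μg/mL.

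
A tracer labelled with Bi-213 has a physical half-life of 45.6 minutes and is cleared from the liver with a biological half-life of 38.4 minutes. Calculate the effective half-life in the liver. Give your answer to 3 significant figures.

20.8 minutes

1/t_eff = 1/t_phys + 1/t_biol = 1/45.6 + 1/38.4 = 0.047971 per minute.
t_eff = 45.6 × 38.4 / (45.6 + 38.4) ≈ 20.846 minutes.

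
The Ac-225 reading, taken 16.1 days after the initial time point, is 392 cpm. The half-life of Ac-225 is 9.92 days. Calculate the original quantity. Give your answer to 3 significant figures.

Number of half-lives elapsed: n = 16.1/9.92 ≈ 1.623.
A₀ = A × 2^n = 392 × 2^1.623 = 392 × 3.0801 ≈ 1207.4 cpm.

1210 cpm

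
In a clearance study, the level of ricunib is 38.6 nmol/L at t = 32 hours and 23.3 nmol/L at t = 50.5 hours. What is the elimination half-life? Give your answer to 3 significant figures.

25.4 hours

Over Δt = 50.5 − 32 = 18.5 hours, the level fell by a factor of 38.6/23.3 ≈ 1.6567.
n = log₂(1.6567) ≈ 0.72827 half-lives, so t½ = 18.5/0.72827 ≈ 25.403 hours.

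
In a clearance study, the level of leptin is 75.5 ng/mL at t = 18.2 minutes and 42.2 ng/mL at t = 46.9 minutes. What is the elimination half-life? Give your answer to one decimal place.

34.2 minutes

Over Δt = 46.9 − 18.2 = 28.7 minutes, the level fell by a factor of 75.5/42.2 ≈ 1.7891.
n = log₂(1.7891) ≈ 0.83923 half-lives, so t½ = 28.7/0.83923 ≈ 34.198 minutes.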